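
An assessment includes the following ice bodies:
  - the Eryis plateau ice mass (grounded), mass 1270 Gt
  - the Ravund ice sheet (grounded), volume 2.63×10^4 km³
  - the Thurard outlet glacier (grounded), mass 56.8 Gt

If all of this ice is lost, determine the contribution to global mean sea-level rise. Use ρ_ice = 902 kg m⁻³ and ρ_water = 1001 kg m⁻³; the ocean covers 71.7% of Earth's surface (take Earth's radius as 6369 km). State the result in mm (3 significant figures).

≈ 68.5 mm

Eryis: 1270 Gt = 1.270×10^15 kg; dividing by ρ_w = 1001 kg m⁻³ gives 1.269×10^12 m³ of water.
Ravund: 2.63×10^4 km³ × (902/1001) = 2.370×10^4 km³ of water.
Thurard: 56.8 Gt = 5.680×10^13 kg; dividing by ρ_w = 1001 kg m⁻³ gives 5.674×10^10 m³ of water.
Total added water ≈ 2.502×10^13 m³ over 3.65×10^14 m² → Δh = 0.0685 m = 68.5 mm.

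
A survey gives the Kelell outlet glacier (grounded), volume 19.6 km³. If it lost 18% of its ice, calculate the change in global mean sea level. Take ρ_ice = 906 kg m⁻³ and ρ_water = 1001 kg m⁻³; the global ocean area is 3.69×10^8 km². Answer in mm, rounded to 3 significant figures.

Kelell: 0.18 × 19.6 km³ × (906/1001) = 3.193 km³ of water.
Spread over 3.69×10^14 m² of ocean, Δh = 3.193×10^9 / 3.69×10^14 = 8.65×10^-6 m = 8.65×10^-3 mm.

≈ 8.65×10^-3 mm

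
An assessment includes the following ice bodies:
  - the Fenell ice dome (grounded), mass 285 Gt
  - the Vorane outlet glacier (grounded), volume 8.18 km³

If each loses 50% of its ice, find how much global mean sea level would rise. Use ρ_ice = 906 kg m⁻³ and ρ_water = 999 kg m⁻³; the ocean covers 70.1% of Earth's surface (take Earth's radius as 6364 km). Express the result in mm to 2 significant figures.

Fenell: 0.5 × 285 Gt = 1.425×10^14 kg; dividing by ρ_w = 999 kg m⁻³ gives 1.426×10^11 m³ of water.
Vorane: 0.5 × 8.18 km³ × (906/999) = 3.709 km³ of water.
Total added water ≈ 1.464×10^11 m³ over 3.57×10^14 m² → Δh = 4.10×10^-4 m = 0.41 mm.

≈ 0.41 mm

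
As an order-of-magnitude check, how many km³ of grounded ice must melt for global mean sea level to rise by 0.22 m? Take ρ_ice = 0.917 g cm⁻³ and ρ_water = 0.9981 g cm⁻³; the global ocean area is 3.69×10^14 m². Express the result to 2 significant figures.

Required water volume = Δh × A = 0.22 m × 3.69×10^14 m² = 8.118×10^13 m³ = 8.118×10^4 km³.
Ice volume = water volume × ρ_w/ρ_ice = 8.118×10^4 × 998.1/917 = 8.8×10^4 km³.

≈ 8.8×10^4 km³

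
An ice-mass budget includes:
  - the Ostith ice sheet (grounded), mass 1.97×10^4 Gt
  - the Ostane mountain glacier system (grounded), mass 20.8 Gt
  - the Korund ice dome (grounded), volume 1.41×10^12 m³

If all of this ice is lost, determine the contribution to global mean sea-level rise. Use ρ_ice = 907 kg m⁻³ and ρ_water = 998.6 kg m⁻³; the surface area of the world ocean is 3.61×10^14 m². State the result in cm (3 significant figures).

Ostith: 1.97×10^4 Gt = 1.970×10^16 kg; dividing by ρ_w = 998.6 kg m⁻³ gives 1.973×10^13 m³ of water.
Ostane: 20.8 Gt = 2.080×10^13 kg; dividing by ρ_w = 998.6 kg m⁻³ gives 2.083×10^10 m³ of water.
Korund: 1.41×10^12 m³ × (907/998.6) = 1.281×10^12 m³ of water.
Total added water ≈ 2.103×10^13 m³ over 3.61×10^14 m² → Δh = 0.0583 m = 5.83 cm.

≈ 5.83 cm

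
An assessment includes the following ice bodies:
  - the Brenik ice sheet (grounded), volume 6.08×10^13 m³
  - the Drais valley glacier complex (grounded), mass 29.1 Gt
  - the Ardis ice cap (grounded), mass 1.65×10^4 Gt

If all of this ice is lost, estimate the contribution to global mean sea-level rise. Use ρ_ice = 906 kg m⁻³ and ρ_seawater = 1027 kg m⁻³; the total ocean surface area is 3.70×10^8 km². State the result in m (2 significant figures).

Brenik: 6.08×10^13 m³ × (906/1027) = 5.364×10^13 m³ of water.
Drais: 29.1 Gt = 2.910×10^13 kg; dividing by ρ_w = 1027 kg m⁻³ gives 2.833×10^10 m³ of water.
Ardis: 1.65×10^4 Gt = 1.650×10^16 kg; dividing by ρ_w = 1027 kg m⁻³ gives 1.607×10^13 m³ of water.
Total added water ≈ 6.973×10^13 m³ over 3.70×10^14 m² → Δh = 0.188 m.

≈ 0.19 m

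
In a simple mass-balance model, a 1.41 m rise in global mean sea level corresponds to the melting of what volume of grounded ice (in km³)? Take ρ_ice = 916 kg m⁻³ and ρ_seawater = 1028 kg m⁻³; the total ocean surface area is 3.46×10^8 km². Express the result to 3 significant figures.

Required water volume = Δh × A = 1.41 m × 3.46×10^14 m² = 4.879×10^14 m³ = 4.879×10^5 km³.
Ice volume = water volume × ρ_w/ρ_ice = 4.879×10^5 × 1028/916 = 5.48×10^5 km³.

≈ 5.48×10^5 km³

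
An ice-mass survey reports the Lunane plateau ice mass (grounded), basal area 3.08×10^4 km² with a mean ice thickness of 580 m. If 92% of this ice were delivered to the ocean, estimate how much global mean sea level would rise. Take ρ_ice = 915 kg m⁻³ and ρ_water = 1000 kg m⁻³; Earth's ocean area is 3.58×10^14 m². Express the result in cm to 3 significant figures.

≈ 4.20 cm

Lunane: ice volume = 3.08×10^4 km² × 580 m = 1.786×10^4 km³; 0.92 × 1.786×10^4 × (915/1000) = 1.504×10^4 km³ of water.
Spread over 3.58×10^14 m² of ocean, Δh = 1.504×10^13 / 3.58×10^14 = 0.0420 m = 4.20 cm.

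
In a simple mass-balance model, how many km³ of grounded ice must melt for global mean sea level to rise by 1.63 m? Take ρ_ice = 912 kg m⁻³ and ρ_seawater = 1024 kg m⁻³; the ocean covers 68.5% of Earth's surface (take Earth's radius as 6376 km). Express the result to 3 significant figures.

Required water volume = Δh × A = 1.63 m × 3.50×10^14 m² = 5.704×10^14 m³ = 5.704×10^5 km³.
Ice volume = water volume × ρ_w/ρ_ice = 5.704×10^5 × 1024/912 = 6.40×10^5 km³.

≈ 6.40×10^5 km³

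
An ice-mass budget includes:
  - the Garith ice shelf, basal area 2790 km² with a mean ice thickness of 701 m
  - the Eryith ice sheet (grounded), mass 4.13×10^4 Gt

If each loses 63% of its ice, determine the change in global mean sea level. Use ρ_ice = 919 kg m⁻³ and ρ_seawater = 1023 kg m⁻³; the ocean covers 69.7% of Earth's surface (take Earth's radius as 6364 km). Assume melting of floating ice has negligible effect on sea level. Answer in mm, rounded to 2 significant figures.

The Garith ice shelf is floating and already displaces its own weight of water, so its melt adds essentially nothing to sea level.
Eryith: 0.63 × 4.13×10^4 Gt = 2.602×10^16 kg; dividing by ρ_w = 1023 kg m⁻³ gives 2.543×10^13 m³ of water.
Total added water ≈ 2.543×10^13 m³ over 3.55×10^14 m² → Δh = 0.0717 m = 72 mm.

≈ 72 mm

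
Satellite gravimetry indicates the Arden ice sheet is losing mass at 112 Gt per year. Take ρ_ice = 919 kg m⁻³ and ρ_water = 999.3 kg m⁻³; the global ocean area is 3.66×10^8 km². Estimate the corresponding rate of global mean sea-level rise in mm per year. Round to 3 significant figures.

ρ_w = 999.3 kg m⁻³. Annual water volume added = 112 Gt / ρ_w = 1.120×10^14 kg / 999.3 kg m⁻³ = 1.121×10^11 m³.
Δh per year = 1.121×10^11 / 3.66×10^14 = 3.06×10^-4 m = 0.306 mm.

≈ 0.306 mm/yr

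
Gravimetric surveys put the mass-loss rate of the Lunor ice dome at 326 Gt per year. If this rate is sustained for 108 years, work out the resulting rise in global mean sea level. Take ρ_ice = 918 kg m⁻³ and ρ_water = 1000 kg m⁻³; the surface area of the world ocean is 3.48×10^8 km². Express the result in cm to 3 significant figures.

Total mass lost = 326 Gt/yr × 108 yr = 3.521×10^4 Gt = 3.521×10^16 kg.
ρ_w = 1000 kg m⁻³, so water volume = 3.521×10^16 / 1000 = 3.521×10^13 m³.
Δh = 3.521×10^13 / 3.48×10^14 = 0.101 m = 10.1 cm.

≈ 10.1 cm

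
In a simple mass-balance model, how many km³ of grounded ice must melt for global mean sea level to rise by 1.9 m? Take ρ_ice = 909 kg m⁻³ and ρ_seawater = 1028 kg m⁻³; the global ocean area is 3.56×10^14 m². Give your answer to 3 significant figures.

Required water volume = Δh × A = 1.9 m × 3.56×10^14 m² = 6.764×10^14 m³ = 6.764×10^5 km³.
Ice volume = water volume × ρ_w/ρ_ice = 6.764×10^5 × 1028/909 = 7.65×10^5 km³.

≈ 7.65×10^5 km³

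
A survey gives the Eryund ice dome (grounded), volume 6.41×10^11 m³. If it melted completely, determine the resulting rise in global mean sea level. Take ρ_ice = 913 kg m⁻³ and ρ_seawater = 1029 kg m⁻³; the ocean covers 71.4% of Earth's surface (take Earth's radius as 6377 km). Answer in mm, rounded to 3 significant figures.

≈ 1.56 mm

Eryund: 6.41×10^11 m³ × (913/1029) = 5.687×10^11 m³ of water.
Spread over 3.65×10^14 m² of ocean, Δh = 5.687×10^11 / 3.65×10^14 = 1.56×10^-3 m = 1.56 mm.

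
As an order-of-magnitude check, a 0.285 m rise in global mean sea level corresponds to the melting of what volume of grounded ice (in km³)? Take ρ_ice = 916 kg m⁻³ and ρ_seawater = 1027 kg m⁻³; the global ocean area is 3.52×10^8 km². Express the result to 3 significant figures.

Required water volume = Δh × A = 0.285 m × 3.52×10^14 m² = 1.003×10^14 m³ = 1.003×10^5 km³.
Ice volume = water volume × ρ_w/ρ_ice = 1.003×10^5 × 1027/916 = 1.12×10^5 km³.

≈ 1.12×10^5 km³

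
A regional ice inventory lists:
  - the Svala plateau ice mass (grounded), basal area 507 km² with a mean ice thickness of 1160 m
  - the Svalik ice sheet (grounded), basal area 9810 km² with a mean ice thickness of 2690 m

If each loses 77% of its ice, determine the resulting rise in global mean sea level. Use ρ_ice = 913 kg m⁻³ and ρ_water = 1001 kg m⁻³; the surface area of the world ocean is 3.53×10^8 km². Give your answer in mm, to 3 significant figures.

≈ 53.7 mm

Svala: ice volume = 507 km² × 1160 m = 588.1 km³; 0.77 × 588.1 × (913/1001) = 413.0 km³ of water.
Svalik: ice volume = 9810 km² × 2690 m = 2.639×10^4 km³; 0.77 × 2.639×10^4 × (913/1001) = 1.853×10^4 km³ of water.
Total added water ≈ 1.895×10^13 m³ over 3.53×10^14 m² → Δh = 0.0537 m = 53.7 mm.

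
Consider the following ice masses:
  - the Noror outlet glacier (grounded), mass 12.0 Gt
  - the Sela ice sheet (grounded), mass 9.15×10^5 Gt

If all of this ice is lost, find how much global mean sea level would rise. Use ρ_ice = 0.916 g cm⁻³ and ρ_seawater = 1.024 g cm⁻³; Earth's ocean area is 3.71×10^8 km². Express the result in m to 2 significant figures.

≈ 2.4 m

Noror: 12.0 Gt = 1.200×10^13 kg; dividing by ρ_w = 1.024 g cm⁻³ = 1024 kg m⁻³ gives 1.172×10^10 m³ of water.
Sela: 9.15×10^5 Gt = 9.150×10^17 kg; dividing by ρ_w = 1024 kg m⁻³ gives 8.936×10^14 m³ of water.
Total added water ≈ 8.936×10^14 m³ over 3.71×10^14 m² → Δh = 2.41 m.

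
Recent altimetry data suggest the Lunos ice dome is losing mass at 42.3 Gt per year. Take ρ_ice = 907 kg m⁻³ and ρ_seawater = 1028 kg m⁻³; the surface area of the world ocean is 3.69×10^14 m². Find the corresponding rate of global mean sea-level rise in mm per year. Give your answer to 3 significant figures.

ρ_w = 1028 kg m⁻³. Annual water volume added = 42.3 Gt / ρ_w = 4.230×10^13 kg / 1028 kg m⁻³ = 4.115×10^10 m³.
Δh per year = 4.115×10^10 / 3.69×10^14 = 1.12×10^-4 m = 0.112 mm.

≈ 0.112 mm/yr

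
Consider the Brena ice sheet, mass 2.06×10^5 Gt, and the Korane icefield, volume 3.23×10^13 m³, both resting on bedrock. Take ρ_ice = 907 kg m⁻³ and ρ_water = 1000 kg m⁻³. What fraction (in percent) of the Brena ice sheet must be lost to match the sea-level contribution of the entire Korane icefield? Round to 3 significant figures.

Equal sea-level rise means equal mass of meltwater, i.e. equal mass of ice lost.
Ice mass of Korane: 2.930×10^16 kg; ice mass of Brena: 2.060×10^17 kg.
Fraction required = 2.930×10^16 / 2.060×10^17 = 0.142 → 14.2 %.

≈ 14.2 %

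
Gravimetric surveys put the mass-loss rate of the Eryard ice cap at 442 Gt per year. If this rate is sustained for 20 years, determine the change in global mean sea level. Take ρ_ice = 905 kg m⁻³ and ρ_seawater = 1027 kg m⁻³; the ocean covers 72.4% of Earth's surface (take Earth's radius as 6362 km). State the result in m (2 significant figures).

≈ 0.023 m

Total mass lost = 442 Gt/yr × 20 yr = 8840 Gt = 8.840×10^15 kg.
ρ_w = 1027 kg m⁻³, so water volume = 8.840×10^15 / 1027 = 8.608×10^12 m³.
Δh = 8.608×10^12 / 3.68×10^14 = 0.0234 m.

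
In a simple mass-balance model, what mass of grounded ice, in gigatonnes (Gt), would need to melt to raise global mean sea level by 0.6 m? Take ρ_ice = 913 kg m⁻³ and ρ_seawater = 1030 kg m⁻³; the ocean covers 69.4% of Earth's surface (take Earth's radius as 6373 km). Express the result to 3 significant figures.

Required water volume = Δh × A = 0.6 m × 3.54×10^14 m² = 2.125×10^14 m³.
ρ_w = 1030 kg m⁻³, so the mass of water = 2.125×10^14 m³ × 1030 kg m⁻³ = 2.189×10^17 kg = 2.19×10^5 Gt (and the same mass of ice, by conservation).

≈ 2.19×10^5 Gt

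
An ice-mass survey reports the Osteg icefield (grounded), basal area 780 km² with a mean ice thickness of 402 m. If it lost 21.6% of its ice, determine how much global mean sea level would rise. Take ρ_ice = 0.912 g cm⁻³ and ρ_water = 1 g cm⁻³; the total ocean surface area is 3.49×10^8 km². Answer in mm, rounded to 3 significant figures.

≈ 0.177 mm

Osteg: ice volume = 780 km² × 402 m = 313.6 km³; 0.216 × 313.6 × (912/1000) = 61.77 km³ of water.
Spread over 3.49×10^14 m² of ocean, Δh = 6.177×10^10 / 3.49×10^14 = 1.77×10^-4 m = 0.177 mm.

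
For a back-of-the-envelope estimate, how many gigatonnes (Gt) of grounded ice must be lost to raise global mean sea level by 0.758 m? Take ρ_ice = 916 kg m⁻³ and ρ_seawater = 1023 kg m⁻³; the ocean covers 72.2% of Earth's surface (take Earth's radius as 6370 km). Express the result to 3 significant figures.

Required water volume = Δh × A = 0.758 m × 3.68×10^14 m² = 2.791×10^14 m³.
ρ_w = 1023 kg m⁻³, so the mass of water = 2.791×10^14 m³ × 1023 kg m⁻³ = 2.855×10^17 kg = 2.85×10^5 Gt (and the same mass of ice, by conservation).

≈ 2.85×10^5 Gt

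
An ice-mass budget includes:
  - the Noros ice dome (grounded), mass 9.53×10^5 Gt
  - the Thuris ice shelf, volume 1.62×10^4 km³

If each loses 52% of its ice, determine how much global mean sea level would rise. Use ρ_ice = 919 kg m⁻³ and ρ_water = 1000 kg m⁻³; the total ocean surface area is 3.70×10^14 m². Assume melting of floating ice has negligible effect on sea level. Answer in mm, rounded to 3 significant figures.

Noros: 0.52 × 9.53×10^5 Gt = 4.956×10^17 kg; dividing by ρ_w = 1000 kg m⁻³ gives 4.956×10^14 m³ of water.
The Thuris ice shelf is floating and already displaces its own weight of water, so its melt adds essentially nothing to sea level.
Total added water ≈ 4.956×10^14 m³ over 3.70×10^14 m² → Δh = 1.34 m = 1340 mm.

≈ 1340 mm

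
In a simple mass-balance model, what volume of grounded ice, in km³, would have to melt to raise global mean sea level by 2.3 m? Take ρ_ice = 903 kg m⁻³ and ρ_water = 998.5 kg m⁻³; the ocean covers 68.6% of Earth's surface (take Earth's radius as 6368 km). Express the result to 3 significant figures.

Required water volume = Δh × A = 2.3 m × 3.50×10^14 m² = 8.040×10^14 m³ = 8.040×10^5 km³.
Ice volume = water volume × ρ_w/ρ_ice = 8.040×10^5 × 998.5/903 = 8.89×10^5 km³.

≈ 8.89×10^5 km³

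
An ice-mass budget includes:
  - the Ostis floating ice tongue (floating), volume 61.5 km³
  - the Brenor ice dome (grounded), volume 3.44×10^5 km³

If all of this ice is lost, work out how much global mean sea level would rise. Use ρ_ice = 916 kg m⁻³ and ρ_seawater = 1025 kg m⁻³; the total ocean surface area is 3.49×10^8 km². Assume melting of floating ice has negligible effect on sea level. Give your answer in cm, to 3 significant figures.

The Ostis floating ice tongue is floating and already displaces its own weight of water, so its melt adds essentially nothing to sea level.
Brenor: 3.44×10^5 km³ × (916/1025) = 3.074×10^5 km³ of water.
Total added water ≈ 3.074×10^14 m³ over 3.49×10^14 m² → Δh = 0.881 m = 88.1 cm.

≈ 88.1 cm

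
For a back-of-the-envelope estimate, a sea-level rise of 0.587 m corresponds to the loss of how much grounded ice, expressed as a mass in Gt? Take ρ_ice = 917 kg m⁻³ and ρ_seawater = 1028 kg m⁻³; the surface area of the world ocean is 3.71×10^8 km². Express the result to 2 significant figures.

≈ 2.2×10^5 Gt

Required water volume = Δh × A = 0.587 m × 3.71×10^14 m² = 2.178×10^14 m³.
ρ_w = 1028 kg m⁻³, so the mass of water = 2.178×10^14 m³ × 1028 kg m⁻³ = 2.239×10^17 kg = 2.2×10^5 Gt (and the same mass of ice, by conservation).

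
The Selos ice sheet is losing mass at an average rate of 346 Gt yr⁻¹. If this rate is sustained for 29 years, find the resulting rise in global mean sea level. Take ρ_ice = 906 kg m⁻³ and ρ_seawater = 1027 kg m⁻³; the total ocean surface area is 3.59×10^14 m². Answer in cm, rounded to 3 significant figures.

Total mass lost = 346 Gt/yr × 29 yr = 1.003×10^4 Gt = 1.003×10^16 kg.
ρ_w = 1027 kg m⁻³, so water volume = 1.003×10^16 / 1027 = 9.770×10^12 m³.
Δh = 9.770×10^12 / 3.59×10^14 = 0.0272 m = 2.72 cm.

≈ 2.72 cm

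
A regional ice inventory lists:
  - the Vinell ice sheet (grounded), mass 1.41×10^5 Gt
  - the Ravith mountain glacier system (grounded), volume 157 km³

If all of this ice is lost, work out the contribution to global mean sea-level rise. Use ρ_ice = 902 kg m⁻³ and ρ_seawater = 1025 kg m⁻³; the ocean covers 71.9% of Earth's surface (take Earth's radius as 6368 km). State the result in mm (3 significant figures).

Vinell: 1.41×10^5 Gt = 1.410×10^17 kg; dividing by ρ_w = 1025 kg m⁻³ gives 1.376×10^14 m³ of water.
Ravith: 157 km³ × (902/1025) = 138.2 km³ of water.
Total added water ≈ 1.377×10^14 m³ over 3.66×10^14 m² → Δh = 0.376 m = 376 mm.

≈ 376 mm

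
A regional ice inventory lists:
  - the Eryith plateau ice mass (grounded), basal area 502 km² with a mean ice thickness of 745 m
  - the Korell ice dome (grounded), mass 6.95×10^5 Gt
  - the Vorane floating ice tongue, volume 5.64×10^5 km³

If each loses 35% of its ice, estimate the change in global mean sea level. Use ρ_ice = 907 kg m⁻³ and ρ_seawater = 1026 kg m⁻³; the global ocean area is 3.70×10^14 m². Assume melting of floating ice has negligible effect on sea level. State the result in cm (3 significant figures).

Eryith: ice volume = 502 km² × 745 m = 374.0 km³; 0.35 × 374.0 × (907/1026) = 115.7 km³ of water.
Korell: 0.35 × 6.95×10^5 Gt = 2.432×10^17 kg; dividing by ρ_w = 1026 kg m⁻³ gives 2.371×10^14 m³ of water.
The Vorane floating ice tongue is floating and already displaces its own weight of water, so its melt adds essentially nothing to sea level.
Total added water ≈ 2.372×10^14 m³ over 3.70×10^14 m² → Δh = 0.641 m = 64.1 cm.

≈ 64.1 cm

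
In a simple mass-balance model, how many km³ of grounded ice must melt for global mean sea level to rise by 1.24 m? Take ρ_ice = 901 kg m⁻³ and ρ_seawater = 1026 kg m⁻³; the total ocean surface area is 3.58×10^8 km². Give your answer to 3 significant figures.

Required water volume = Δh × A = 1.24 m × 3.58×10^14 m² = 4.439×10^14 m³ = 4.439×10^5 km³.
Ice volume = water volume × ρ_w/ρ_ice = 4.439×10^5 × 1026/901 = 5.06×10^5 km³.

≈ 5.06×10^5 km³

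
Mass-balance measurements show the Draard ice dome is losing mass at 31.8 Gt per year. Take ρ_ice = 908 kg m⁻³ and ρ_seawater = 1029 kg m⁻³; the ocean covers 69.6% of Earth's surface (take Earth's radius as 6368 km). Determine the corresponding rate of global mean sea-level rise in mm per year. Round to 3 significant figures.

ρ_w = 1029 kg m⁻³. Annual water volume added = 31.8 Gt / ρ_w = 3.180×10^13 kg / 1029 kg m⁻³ = 3.090×10^10 m³.
Δh per year = 3.090×10^10 / 3.55×10^14 = 8.71×10^-5 m = 0.0871 mm.

≈ 0.0871 mm/yr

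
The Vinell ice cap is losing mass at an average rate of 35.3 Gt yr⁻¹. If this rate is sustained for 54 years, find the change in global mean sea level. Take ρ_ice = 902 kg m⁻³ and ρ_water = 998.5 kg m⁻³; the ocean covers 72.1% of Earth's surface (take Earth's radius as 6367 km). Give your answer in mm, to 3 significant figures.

≈ 5.20 mm

Total mass lost = 35.3 Gt/yr × 54 yr = 1906 Gt = 1.906×10^15 kg.
ρ_w = 998.5 kg m⁻³, so water volume = 1.906×10^15 / 998.5 = 1.909×10^12 m³.
Δh = 1.909×10^12 / 3.67×10^14 = 5.20×10^-3 m = 5.20 mm.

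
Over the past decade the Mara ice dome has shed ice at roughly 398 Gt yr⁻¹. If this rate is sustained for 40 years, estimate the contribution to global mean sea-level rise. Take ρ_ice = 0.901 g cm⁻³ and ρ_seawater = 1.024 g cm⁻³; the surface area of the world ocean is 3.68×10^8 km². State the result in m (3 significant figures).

≈ 0.0422 m

Total mass lost = 398 Gt/yr × 40 yr = 1.592×10^4 Gt = 1.592×10^16 kg.
ρ_w = 1.024 g cm⁻³ = 1024 kg m⁻³, so water volume = 1.592×10^16 / 1024 = 1.555×10^13 m³.
Δh = 1.555×10^13 / 3.68×10^14 = 0.0422 m.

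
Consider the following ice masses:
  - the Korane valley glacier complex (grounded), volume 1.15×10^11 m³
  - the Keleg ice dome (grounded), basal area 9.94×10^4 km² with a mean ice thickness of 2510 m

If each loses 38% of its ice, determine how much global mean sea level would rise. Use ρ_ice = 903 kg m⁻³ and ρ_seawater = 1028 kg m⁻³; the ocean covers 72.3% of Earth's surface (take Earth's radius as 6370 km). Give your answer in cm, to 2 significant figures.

Korane: 0.38 × 1.15×10^11 m³ × (903/1028) = 3.839×10^10 m³ of water.
Keleg: ice volume = 9.94×10^4 km² × 2510 m = 2.495×10^5 km³; 0.38 × 2.495×10^5 × (903/1028) = 8.328×10^4 km³ of water.
Total added water ≈ 8.332×10^13 m³ over 3.69×10^14 m² → Δh = 0.226 m = 23 cm.

≈ 23 cm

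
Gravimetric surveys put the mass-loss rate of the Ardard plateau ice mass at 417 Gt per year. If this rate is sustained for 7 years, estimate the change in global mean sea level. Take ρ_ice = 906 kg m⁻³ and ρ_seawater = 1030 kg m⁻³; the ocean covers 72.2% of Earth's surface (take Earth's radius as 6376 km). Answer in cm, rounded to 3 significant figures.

≈ 0.768 cm

Total mass lost = 417 Gt/yr × 7 yr = 2919 Gt = 2.919×10^15 kg.
ρ_w = 1030 kg m⁻³, so water volume = 2.919×10^15 / 1030 = 2.834×10^12 m³.
Δh = 2.834×10^12 / 3.69×10^14 = 7.68×10^-3 m = 0.768 cm.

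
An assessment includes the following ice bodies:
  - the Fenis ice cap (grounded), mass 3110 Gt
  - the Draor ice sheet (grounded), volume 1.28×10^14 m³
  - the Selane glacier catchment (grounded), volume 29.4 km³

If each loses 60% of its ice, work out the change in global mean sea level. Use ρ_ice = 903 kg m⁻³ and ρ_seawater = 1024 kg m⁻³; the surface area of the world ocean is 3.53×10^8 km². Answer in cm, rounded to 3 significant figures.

≈ 19.7 cm

Fenis: 0.6 × 3110 Gt = 1.866×10^15 kg; dividing by ρ_w = 1024 kg m⁻³ gives 1.822×10^12 m³ of water.
Draor: 0.6 × 1.28×10^14 m³ × (903/1024) = 6.772×10^13 m³ of water.
Selane: 0.6 × 29.4 km³ × (903/1024) = 15.56 km³ of water.
Total added water ≈ 6.956×10^13 m³ over 3.53×10^14 m² → Δh = 0.197 m = 19.7 cm.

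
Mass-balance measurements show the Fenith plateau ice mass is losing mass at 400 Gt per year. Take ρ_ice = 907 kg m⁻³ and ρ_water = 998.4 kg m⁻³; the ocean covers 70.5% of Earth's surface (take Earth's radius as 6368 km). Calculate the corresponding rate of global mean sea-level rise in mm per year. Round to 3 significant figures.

ρ_w = 998.4 kg m⁻³. Annual water volume added = 400 Gt / ρ_w = 4.000×10^14 kg / 998.4 kg m⁻³ = 4.006×10^11 m³.
Δh per year = 4.006×10^11 / 3.59×10^14 = 1.12×10^-3 m = 1.12 mm.

≈ 1.12 mm/yr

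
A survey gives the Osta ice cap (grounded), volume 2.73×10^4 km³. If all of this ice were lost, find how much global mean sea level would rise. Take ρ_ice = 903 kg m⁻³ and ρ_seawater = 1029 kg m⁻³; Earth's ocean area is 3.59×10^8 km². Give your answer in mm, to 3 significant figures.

Osta: 2.73×10^4 km³ × (903/1029) = 2.396×10^4 km³ of water.
Spread over 3.59×10^14 m² of ocean, Δh = 2.396×10^13 / 3.59×10^14 = 0.0667 m = 66.7 mm.

≈ 66.7 mm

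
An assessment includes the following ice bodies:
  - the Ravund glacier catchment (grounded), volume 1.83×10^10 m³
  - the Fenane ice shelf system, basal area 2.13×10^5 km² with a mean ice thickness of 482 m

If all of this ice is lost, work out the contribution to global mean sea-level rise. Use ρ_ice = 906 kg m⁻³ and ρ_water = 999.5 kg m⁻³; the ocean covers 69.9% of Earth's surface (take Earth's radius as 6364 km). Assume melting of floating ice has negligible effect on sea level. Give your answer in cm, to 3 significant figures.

Ravund: 1.83×10^10 m³ × (906/999.5) = 1.659×10^10 m³ of water.
The Fenane ice shelf system is floating and already displaces its own weight of water, so its melt adds essentially nothing to sea level.
Total added water ≈ 1.659×10^10 m³ over 3.56×10^14 m² → Δh = 4.66×10^-5 m = 4.66×10^-3 cm.

≈ 4.66×10^-3 cm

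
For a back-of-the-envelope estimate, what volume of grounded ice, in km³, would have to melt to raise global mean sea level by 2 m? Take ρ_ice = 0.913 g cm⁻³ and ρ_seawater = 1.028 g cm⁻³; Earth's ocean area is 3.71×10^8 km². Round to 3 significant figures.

≈ 8.35×10^5 km³

Required water volume = Δh × A = 2 m × 3.71×10^14 m² = 7.420×10^14 m³ = 7.420×10^5 km³.
Ice volume = water volume × ρ_w/ρ_ice = 7.420×10^5 × 1028/913 = 8.35×10^5 km³.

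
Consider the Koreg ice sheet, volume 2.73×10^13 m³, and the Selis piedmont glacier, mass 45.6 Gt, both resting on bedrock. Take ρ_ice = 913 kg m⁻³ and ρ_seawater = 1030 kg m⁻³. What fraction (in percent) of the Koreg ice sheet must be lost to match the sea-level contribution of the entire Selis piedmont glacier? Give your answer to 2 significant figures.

≈ 0.18 %

Equal sea-level rise means equal mass of meltwater, i.e. equal mass of ice lost.
Ice mass of Selis: 4.560×10^13 kg; ice mass of Koreg: 2.492×10^16 kg.
Fraction required = 4.560×10^13 / 2.492×10^16 = 1.83×10^-3 → 0.18 %.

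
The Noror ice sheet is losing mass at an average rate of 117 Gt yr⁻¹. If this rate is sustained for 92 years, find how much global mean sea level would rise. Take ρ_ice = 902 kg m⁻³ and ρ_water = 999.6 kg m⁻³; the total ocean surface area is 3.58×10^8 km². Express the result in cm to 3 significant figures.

Total mass lost = 117 Gt/yr × 92 yr = 1.076×10^4 Gt = 1.076×10^16 kg.
ρ_w = 999.6 kg m⁻³, so water volume = 1.076×10^16 / 999.6 = 1.077×10^13 m³.
Δh = 1.077×10^13 / 3.58×10^14 = 0.0301 m = 3.01 cm.

≈ 3.01 cm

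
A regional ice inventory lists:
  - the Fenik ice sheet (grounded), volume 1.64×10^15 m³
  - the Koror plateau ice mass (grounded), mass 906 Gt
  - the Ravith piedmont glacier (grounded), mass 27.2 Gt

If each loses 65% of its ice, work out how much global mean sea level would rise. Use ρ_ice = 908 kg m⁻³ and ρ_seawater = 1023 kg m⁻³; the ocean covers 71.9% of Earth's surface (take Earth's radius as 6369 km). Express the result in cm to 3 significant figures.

Fenik: 0.65 × 1.64×10^15 m³ × (908/1023) = 9.462×10^14 m³ of water.
Koror: 0.65 × 906 Gt = 5.889×10^14 kg; dividing by ρ_w = 1023 kg m⁻³ gives 5.757×10^11 m³ of water.
Ravith: 0.65 × 27.2 Gt = 1.768×10^13 kg; dividing by ρ_w = 1023 kg m⁻³ gives 1.728×10^10 m³ of water.
Total added water ≈ 9.468×10^14 m³ over 3.67×10^14 m² → Δh = 2.58 m = 258 cm.

≈ 258 cm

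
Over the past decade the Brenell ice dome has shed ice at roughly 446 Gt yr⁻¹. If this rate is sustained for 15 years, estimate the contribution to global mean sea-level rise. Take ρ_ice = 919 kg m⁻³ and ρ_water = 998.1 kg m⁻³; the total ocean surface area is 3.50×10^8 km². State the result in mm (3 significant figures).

≈ 19.2 mm

Total mass lost = 446 Gt/yr × 15 yr = 6690 Gt = 6.690×10^15 kg.
ρ_w = 998.1 kg m⁻³, so water volume = 6.690×10^15 / 998.1 = 6.703×10^12 m³.
Δh = 6.703×10^12 / 3.50×10^14 = 0.0192 m = 19.2 mm.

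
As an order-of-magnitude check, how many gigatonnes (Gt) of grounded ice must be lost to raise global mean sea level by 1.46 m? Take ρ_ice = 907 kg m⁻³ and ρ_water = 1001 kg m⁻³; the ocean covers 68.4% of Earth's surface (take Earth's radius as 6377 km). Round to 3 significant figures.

Required water volume = Δh × A = 1.46 m × 3.50×10^14 m² = 5.103×10^14 m³.
ρ_w = 1001 kg m⁻³, so the mass of water = 5.103×10^14 m³ × 1001 kg m⁻³ = 5.108×10^17 kg = 5.11×10^5 Gt (and the same mass of ice, by conservation).

≈ 5.11×10^5 Gt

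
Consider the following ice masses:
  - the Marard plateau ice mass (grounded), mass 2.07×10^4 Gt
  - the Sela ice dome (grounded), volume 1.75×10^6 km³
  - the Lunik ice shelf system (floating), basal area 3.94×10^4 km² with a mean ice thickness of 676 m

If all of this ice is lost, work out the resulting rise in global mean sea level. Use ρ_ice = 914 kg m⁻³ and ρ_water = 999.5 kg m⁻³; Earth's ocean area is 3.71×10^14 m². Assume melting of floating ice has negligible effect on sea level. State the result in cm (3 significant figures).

≈ 437 cm

Marard: 2.07×10^4 Gt = 2.070×10^16 kg; dividing by ρ_w = 999.5 kg m⁻³ gives 2.071×10^13 m³ of water.
Sela: 1.75×10^6 km³ × (914/999.5) = 1.600×10^6 km³ of water.
The Lunik ice shelf system is floating and already displaces its own weight of water, so its melt adds essentially nothing to sea level.
Total added water ≈ 1.621×10^15 m³ over 3.71×10^14 m² → Δh = 4.37 m = 437 cm.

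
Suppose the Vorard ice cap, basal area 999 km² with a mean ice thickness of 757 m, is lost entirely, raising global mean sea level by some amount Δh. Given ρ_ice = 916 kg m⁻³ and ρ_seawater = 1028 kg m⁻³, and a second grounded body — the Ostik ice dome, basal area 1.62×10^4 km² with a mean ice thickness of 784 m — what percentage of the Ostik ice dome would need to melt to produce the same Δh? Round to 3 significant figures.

≈ 5.95 %

Equal sea-level rise means equal mass of meltwater, i.e. equal mass of ice lost.
Ice mass of Vorard: 6.927×10^14 kg; ice mass of Ostik: 1.163×10^16 kg.
Fraction required = 6.927×10^14 / 1.163×10^16 = 0.0595 → 5.95 %.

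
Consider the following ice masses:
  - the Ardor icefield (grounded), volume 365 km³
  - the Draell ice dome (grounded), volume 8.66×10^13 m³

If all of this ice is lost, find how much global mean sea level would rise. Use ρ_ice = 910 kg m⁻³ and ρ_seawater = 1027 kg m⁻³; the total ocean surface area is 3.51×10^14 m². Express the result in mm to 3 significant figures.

Ardor: 365 km³ × (910/1027) = 323.4 km³ of water.
Draell: 8.66×10^13 m³ × (910/1027) = 7.673×10^13 m³ of water.
Total added water ≈ 7.706×10^13 m³ over 3.51×10^14 m² → Δh = 0.220 m = 220 mm.

≈ 220 mm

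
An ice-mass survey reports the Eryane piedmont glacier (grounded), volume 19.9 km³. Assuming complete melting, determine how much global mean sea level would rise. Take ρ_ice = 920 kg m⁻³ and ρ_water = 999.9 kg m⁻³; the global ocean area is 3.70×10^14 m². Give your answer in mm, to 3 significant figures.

Eryane: 19.9 km³ × (920/999.9) = 18.31 km³ of water.
Spread over 3.70×10^14 m² of ocean, Δh = 1.831×10^10 / 3.70×10^14 = 4.95×10^-5 m = 0.0495 mm.

≈ 0.0495 mm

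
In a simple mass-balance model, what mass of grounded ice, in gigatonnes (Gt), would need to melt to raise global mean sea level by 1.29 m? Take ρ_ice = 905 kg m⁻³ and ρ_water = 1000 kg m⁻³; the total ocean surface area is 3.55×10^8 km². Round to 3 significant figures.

≈ 4.58×10^5 Gt

Required water volume = Δh × A = 1.29 m × 3.55×10^14 m² = 4.580×10^14 m³.
ρ_w = 1000 kg m⁻³, so the mass of water = 4.580×10^14 m³ × 1000 kg m⁻³ = 4.580×10^17 kg = 4.58×10^5 Gt (and the same mass of ice, by conservation).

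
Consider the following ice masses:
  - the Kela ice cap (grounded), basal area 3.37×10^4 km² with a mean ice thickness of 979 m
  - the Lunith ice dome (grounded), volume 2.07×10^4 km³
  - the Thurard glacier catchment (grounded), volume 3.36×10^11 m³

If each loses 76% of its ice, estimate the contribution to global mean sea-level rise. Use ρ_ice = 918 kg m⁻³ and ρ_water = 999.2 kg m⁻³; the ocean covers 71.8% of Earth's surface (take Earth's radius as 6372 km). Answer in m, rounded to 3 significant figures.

Kela: ice volume = 3.37×10^4 km² × 979 m = 3.299×10^4 km³; 0.76 × 3.299×10^4 × (918/999.2) = 2.304×10^4 km³ of water.
Lunith: 0.76 × 2.07×10^4 km³ × (918/999.2) = 1.445×10^4 km³ of water.
Thurard: 0.76 × 3.36×10^11 m³ × (918/999.2) = 2.346×10^11 m³ of water.
Total added water ≈ 3.772×10^13 m³ over 3.66×10^14 m² → Δh = 0.103 m.

≈ 0.103 m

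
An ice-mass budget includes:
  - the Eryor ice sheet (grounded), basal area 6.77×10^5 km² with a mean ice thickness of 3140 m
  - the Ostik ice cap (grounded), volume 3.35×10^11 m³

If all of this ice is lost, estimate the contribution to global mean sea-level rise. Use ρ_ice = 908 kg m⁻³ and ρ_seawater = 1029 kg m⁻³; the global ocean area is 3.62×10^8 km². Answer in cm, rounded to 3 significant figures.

≈ 518 cm

Eryor: ice volume = 6.77×10^5 km² × 3140 m = 2.126×10^6 km³; 2.126×10^6 × (908/1029) = 1.876×10^6 km³ of water.
Ostik: 3.35×10^11 m³ × (908/1029) = 2.956×10^11 m³ of water.
Total added water ≈ 1.876×10^15 m³ over 3.62×10^14 m² → Δh = 5.18 m = 518 cm.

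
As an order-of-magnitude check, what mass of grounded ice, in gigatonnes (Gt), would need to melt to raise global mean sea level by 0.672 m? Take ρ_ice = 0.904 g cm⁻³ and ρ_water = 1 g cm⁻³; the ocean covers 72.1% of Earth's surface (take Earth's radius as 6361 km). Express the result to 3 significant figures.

≈ 2.46×10^5 Gt

Required water volume = Δh × A = 0.672 m × 3.67×10^14 m² = 2.464×10^14 m³.
ρ_w = 1 g cm⁻³ = 1000 kg m⁻³, so the mass of water = 2.464×10^14 m³ × 1000 kg m⁻³ = 2.464×10^17 kg = 2.46×10^5 Gt (and the same mass of ice, by conservation).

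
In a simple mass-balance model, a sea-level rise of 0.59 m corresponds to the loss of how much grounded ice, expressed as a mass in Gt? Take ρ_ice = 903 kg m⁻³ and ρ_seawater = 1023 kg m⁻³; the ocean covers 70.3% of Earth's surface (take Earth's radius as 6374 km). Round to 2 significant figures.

Required water volume = Δh × A = 0.59 m × 3.59×10^14 m² = 2.118×10^14 m³.
ρ_w = 1023 kg m⁻³, so the mass of water = 2.118×10^14 m³ × 1023 kg m⁻³ = 2.166×10^17 kg = 2.2×10^5 Gt (and the same mass of ice, by conservation).

≈ 2.2×10^5 Gt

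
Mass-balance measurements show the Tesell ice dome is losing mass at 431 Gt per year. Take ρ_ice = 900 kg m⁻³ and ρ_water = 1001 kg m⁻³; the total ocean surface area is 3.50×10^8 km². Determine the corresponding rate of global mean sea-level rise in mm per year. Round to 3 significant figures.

ρ_w = 1001 kg m⁻³. Annual water volume added = 431 Gt / ρ_w = 4.310×10^14 kg / 1001 kg m⁻³ = 4.306×10^11 m³.
Δh per year = 4.306×10^11 / 3.50×10^14 = 1.23×10^-3 m = 1.23 mm.

≈ 1.23 mm/yr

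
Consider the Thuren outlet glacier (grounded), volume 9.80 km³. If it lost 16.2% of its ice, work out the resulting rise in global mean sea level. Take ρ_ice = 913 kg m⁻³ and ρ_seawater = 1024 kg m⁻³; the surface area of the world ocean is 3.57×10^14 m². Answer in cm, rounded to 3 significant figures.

Thuren: 0.162 × 9.80 km³ × (913/1024) = 1.416 km³ of water.
Spread over 3.57×10^14 m² of ocean, Δh = 1.416×10^9 / 3.57×10^14 = 3.97×10^-6 m = 3.97×10^-4 cm.

≈ 3.97×10^-4 cm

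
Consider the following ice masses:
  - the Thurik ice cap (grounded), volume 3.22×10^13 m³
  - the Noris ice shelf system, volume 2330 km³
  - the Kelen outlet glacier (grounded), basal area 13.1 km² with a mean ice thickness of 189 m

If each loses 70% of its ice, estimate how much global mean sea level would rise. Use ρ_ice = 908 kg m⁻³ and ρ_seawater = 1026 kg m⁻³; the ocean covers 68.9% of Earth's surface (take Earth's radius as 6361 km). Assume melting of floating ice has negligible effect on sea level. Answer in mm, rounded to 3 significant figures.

Thurik: 0.7 × 3.22×10^13 m³ × (908/1026) = 1.995×10^13 m³ of water.
The Noris ice shelf system is floating and already displaces its own weight of water, so its melt adds essentially nothing to sea level.
Kelen: ice volume = 13.1 km² × 189 m = 2.476 km³; 0.7 × 2.476 × (908/1026) = 1.534 km³ of water.
Total added water ≈ 1.995×10^13 m³ over 3.50×10^14 m² → Δh = 0.0569 m = 56.9 mm.

≈ 56.9 mm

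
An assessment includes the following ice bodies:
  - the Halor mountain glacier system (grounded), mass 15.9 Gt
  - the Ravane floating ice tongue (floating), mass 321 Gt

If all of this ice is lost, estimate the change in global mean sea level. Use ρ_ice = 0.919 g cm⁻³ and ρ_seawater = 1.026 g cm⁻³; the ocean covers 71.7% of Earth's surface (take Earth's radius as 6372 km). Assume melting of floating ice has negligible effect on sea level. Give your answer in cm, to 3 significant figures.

Halor: 15.9 Gt = 1.590×10^13 kg; dividing by ρ_w = 1.026 g cm⁻³ = 1026 kg m⁻³ gives 1.550×10^10 m³ of water.
The Ravane floating ice tongue is floating and already displaces its own weight of water, so its melt adds essentially nothing to sea level.
Total added water ≈ 1.550×10^10 m³ over 3.66×10^14 m² → Δh = 4.24×10^-5 m = 4.24×10^-3 cm.

≈ 4.24×10^-3 cm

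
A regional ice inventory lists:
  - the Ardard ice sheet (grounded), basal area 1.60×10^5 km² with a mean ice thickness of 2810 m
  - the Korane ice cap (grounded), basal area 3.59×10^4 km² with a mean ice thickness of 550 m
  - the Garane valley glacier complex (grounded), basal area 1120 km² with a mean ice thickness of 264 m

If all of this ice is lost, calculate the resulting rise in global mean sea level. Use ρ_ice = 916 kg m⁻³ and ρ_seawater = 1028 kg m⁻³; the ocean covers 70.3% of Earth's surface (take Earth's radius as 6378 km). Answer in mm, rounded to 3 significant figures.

Ardard: ice volume = 1.60×10^5 km² × 2810 m = 4.496×10^5 km³; 4.496×10^5 × (916/1028) = 4.006×10^5 km³ of water.
Korane: ice volume = 3.59×10^4 km² × 550 m = 1.974×10^4 km³; 1.974×10^4 × (916/1028) = 1.759×10^4 km³ of water.
Garane: ice volume = 1120 km² × 264 m = 295.7 km³; 295.7 × (916/1028) = 263.5 km³ of water.
Total added water ≈ 4.185×10^14 m³ over 3.59×10^14 m² → Δh = 1.16 m = 1160 mm.

≈ 1160 mm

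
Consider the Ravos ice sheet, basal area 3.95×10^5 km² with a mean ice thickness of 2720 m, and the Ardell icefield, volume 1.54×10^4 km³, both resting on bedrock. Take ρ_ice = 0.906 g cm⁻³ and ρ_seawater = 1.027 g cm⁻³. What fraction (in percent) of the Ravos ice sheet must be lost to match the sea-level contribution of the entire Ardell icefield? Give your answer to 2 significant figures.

≈ 1.4 %

Equal sea-level rise means equal mass of meltwater, i.e. equal mass of ice lost.
Ice mass of Ardell: 1.395×10^16 kg; ice mass of Ravos: 9.734×10^17 kg.
Fraction required = 1.395×10^16 / 9.734×10^17 = 0.0143 → 1.4 %.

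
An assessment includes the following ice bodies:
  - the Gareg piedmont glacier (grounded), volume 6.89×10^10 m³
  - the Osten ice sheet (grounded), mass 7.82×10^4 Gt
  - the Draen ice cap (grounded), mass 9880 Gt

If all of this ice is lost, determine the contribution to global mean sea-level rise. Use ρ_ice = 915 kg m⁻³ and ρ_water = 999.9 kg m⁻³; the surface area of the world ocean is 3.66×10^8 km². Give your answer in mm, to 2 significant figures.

Gareg: 6.89×10^10 m³ × (915/999.9) = 6.305×10^10 m³ of water.
Osten: 7.82×10^4 Gt = 7.820×10^16 kg; dividing by ρ_w = 999.9 kg m⁻³ gives 7.821×10^13 m³ of water.
Draen: 9880 Gt = 9.880×10^15 kg; dividing by ρ_w = 999.9 kg m⁻³ gives 9.881×10^12 m³ of water.
Total added water ≈ 8.815×10^13 m³ over 3.66×10^14 m² → Δh = 0.241 m = 240 mm.

≈ 240 mm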